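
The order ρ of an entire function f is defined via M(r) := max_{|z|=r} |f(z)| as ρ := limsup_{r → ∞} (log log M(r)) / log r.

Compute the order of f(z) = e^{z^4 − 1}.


|e^{z^4 − 1}| = e^{Re(1·z^4) + -1} ≤ e^{1|z|^4 + -1} = e^{1r^4 + -1} on |z| = r, so ρ ≤ 4. Choosing z on |z|=r so that 1·z^4 is real positive (always possible by picking arg z appropriately) gives |f(z)| = e^{1r^4 + -1}, matching the bound. The additive constant -1 does not affect log log M(r) ~ 4·log r. Hence ρ = 4.
Therefore ρ = 4.

Order ρ = 4.


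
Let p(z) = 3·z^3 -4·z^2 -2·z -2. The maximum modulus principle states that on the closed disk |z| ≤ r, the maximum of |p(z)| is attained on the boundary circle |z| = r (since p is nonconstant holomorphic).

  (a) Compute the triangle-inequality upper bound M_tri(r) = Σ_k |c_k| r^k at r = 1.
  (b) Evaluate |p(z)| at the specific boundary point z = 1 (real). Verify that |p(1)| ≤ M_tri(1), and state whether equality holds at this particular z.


Coefficients: c_0 = -2, c_1 = -2, c_2 = -4, c_3 = 3. Radius r = 1.
Part (a). Triangle bound: M_tri(r) = Σ_k |c_k| r^k
  = |-2|·1^0 + |-2|·1^1 + |-4|·1^2 + |3|·1^3
  = 2 + 2 + 4 + 3 = 11.
This bounds M(r) := max_{|z|=r} |p(z)| from above; equality holds iff all terms c_k z^k can be made to align in phase at a single z on |z|=r.
Part (b). At z = 1 (real, on the circle |z| = r):
  p(1) = (-2)·1^0 + (-2)·1^1 + (-4)·1^2 + (3)·1^3 = -5.
  |p(1)| = 5.
Check: |p(1)| = 5 ≤ 11 = M_tri(1). ✓ Equality does not hold at z = 1 (the coefficients have mixed signs, so the terms do not all align in phase there).

M_tri(1) = 11; |p(1)| = 5; equality at z=1: no.


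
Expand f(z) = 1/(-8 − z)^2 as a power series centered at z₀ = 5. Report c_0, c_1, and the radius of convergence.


Let w = z − z₀, so z = z₀ + w.
Then -8 − z = -8 − (z₀ + w) = (-8 − z₀) − w = -13 − w.
f(z) = 1/(-13 − w)^2 = (1/(-13)^2) · (1 − w/(-13))^{−2}.
By the binomial series (1−u)^{−2} = Σ_{n≥0} C(n+1, 1) u^n for |u|<1, with u = w/(-13):
  c_n = C(n+1, 1) / (-13)^(n+2).
  c_0 = 1/(-13)^2 = 1/169.
  c_1 = 2/(-13)^3 = -2/2197.
The series is valid for |w/d| < 1, i.e. |z − z₀| < |d|.
Radius of convergence: R = |-8 − z₀| = |-13| = 13 (distance from z₀ to the singularity z = -8).

c_0 = 1/169, c_1 = -2/2197; R = 13.


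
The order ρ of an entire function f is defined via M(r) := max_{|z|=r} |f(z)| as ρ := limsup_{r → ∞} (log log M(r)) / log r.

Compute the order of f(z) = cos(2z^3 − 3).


Write cos(w) = (e^{iw} ± e^{−iw})/(2 or 2i), so |cos(w)| ≤ e^{|w|}. With w = 2z^3 − 3, |w| ≤ 2r^3 + 3 on |z|=r, giving M(r) ≤ e^{2r^3 + 3} and ρ ≤ 3. For the lower bound, choose z on |z|=r with 2z^3 purely imaginary of modulus 2r^3; then |cos(2z^3 − 3)| grows like e^{2r^3}/2, so ρ ≥ 3. Hence ρ = 3.
Therefore ρ = 3.

Order ρ = 3.


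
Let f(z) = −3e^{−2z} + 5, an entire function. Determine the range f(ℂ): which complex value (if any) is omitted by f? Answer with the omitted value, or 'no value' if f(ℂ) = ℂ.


Little Picard bounds the complement of f(ℂ) to at most one point.
e^{−2z} is never zero on ℂ, so -3·e^{−2z} takes every value in ℂ ∖ {0}. Adding 5 shifts the range to ℂ ∖ {5}. Thus f omits exactly the value 5.

Omitted value: 5.


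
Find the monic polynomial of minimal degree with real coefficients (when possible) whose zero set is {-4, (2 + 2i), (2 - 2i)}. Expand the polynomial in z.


The polynomial is p(z) = ∏_{α ∈ S} (z − α), where S = {-4, (2 + 2i), (2 - 2i)}.
Expanding the product yields: p(z) = z^3 -8·z + 32.
Note conjugate pairs combine to real quadratics: (z − (2+2i))(z − (2−2i)) = z² − 4z + 8.
The resulting polynomial has degree 3 and real coefficients as required.

p(z) = z^3 -8·z + 32.


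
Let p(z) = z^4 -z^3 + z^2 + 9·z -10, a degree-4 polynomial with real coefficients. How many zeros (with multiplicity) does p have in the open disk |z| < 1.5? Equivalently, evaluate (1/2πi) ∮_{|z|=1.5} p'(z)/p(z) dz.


The zeros of p are: -2, 1, (1 + 2i), (1 - 2i).
Their magnitudes are: 2, 1, 2.236, 2.236.
Zeros with |z| < R = 1.5: 1.
Count = 1.
By the argument principle, (1/2πi) ∮_{|z|=R} p'(z)/p(z) dz equals exactly this count.

Number of zeros inside |z| < 1.5: 1.


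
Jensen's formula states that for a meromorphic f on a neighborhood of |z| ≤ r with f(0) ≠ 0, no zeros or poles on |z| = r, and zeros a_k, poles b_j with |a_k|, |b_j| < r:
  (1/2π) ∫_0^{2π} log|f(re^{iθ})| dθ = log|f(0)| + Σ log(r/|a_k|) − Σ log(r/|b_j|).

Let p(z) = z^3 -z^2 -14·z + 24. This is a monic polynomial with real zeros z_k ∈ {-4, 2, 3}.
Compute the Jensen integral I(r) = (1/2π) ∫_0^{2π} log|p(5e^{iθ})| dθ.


Zeros: -4, 2, 3; r = 5.
Inside |z| < r: -4, 2, 3. Outside (|z| ≥ r): ∅.
p(0) = 24, so log|p(0)| = log(24) = 3.1781.
Apply Jensen: I(r) = log|p(0)| + Σ_k log(r/|z_k|), summed over zeros inside |z| < r.
  log(r/|z_k|) for z_k = -4: log(5/4) = 0.2231
  log(r/|z_k|) for z_k = 2: log(5/2) = 0.9163
  log(r/|z_k|) for z_k = 3: log(5/3) = 0.5108
Sum over inside zeros: 1.6503.
I(r) = log|p(0)| + (inside sum) = 3.1781 + 1.6503 = 4.8283.
Closed form (all zeros inside, monic): I(r) = n·log(r) = 3·log(5) = 4.8283. ✓

I(r) ≈ 4.8283.


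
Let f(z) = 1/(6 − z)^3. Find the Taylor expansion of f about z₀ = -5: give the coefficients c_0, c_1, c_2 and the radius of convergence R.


Let w = z − z₀, so z = z₀ + w.
Then 6 − z = 6 − (z₀ + w) = (6 − z₀) − w = 11 − w.
f(z) = 1/(11 − w)^3 = (1/(11)^3) · (1 − w/(11))^{−3}.
By the binomial series (1−u)^{−3} = Σ_{n≥0} C(n+2, 2) u^n for |u|<1, with u = w/(11):
  c_n = C(n+2, 2) / (11)^(n+3).
  c_0 = 1/(11)^3 = 1/1331.
  c_1 = 3/(11)^4 = 3/14641.
  c_2 = 6/(11)^5 = 6/161051.
The series is valid for |w/d| < 1, i.e. |z − z₀| < |d|.
Radius of convergence: R = |6 − z₀| = |11| = 11 (distance from z₀ to the singularity z = 6).

c_0 = 1/1331, c_1 = 3/14641, c_2 = 6/161051; R = 11.


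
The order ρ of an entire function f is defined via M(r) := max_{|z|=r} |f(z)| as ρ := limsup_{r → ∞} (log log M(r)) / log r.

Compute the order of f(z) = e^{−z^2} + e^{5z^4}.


Each summand is entire of order 2 and 4 respectively (as in the single-exponential case). The order of a sum is at most the max of the orders, so ρ ≤ 4. For the lower bound: on |z|=r choose arg z so that 5z^4 is real positive; then |e^{5z^4}| = e^{5r^4} while |e^{-1z^2}| ≤ e^{1r^2} = o(e^{5r^4}). So |f| ≥ e^{5r^4}(1 − o(1)) and ρ ≥ 4. Hence ρ = max(2, 4) = 4.
Therefore ρ = 4.

Order ρ = 4.


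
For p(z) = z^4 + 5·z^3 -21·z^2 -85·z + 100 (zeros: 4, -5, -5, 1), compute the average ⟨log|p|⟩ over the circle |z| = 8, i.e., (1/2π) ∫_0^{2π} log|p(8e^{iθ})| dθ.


Zeros: -5, -5, 1, 4; r = 8.
Inside |z| < r: -5, -5, 1, 4. Outside (|z| ≥ r): ∅.
p(0) = 100, so log|p(0)| = log(100) = 4.6052.
Apply Jensen: I(r) = log|p(0)| + Σ_k log(r/|z_k|), summed over zeros inside |z| < r.
  log(r/|z_k|) for z_k = 4: log(8/4) = 0.6931
  log(r/|z_k|) for z_k = -5: log(8/5) = 0.4700
  log(r/|z_k|) for z_k = -5: log(8/5) = 0.4700
  log(r/|z_k|) for z_k = 1: log(8/1) = 2.0794
Sum over inside zeros: 3.7126.
I(r) = log|p(0)| + (inside sum) = 4.6052 + 3.7126 = 8.3178.
Closed form (all zeros inside, monic): I(r) = n·log(r) = 4·log(8) = 8.3178. ✓

I(r) ≈ 8.3178.


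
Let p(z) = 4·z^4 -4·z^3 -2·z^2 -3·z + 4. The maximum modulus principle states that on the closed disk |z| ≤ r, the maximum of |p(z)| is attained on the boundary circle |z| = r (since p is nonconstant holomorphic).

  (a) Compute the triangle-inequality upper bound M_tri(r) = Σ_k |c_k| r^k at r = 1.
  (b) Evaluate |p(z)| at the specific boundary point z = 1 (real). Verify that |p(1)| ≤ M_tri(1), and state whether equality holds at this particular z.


Coefficients: c_0 = 4, c_1 = -3, c_2 = -2, c_3 = -4, c_4 = 4. Radius r = 1.
Part (a). Triangle bound: M_tri(r) = Σ_k |c_k| r^k
  = |4|·1^0 + |-3|·1^1 + |-2|·1^2 + |-4|·1^3 + |4|·1^4
  = 4 + 3 + 2 + 4 + 4 = 17.
This bounds M(r) := max_{|z|=r} |p(z)| from above; equality holds iff all terms c_k z^k can be made to align in phase at a single z on |z|=r.
Part (b). At z = 1 (real, on the circle |z| = r):
  p(1) = (4)·1^0 + (-3)·1^1 + (-2)·1^2 + (-4)·1^3 + (4)·1^4 = -1.
  |p(1)| = 1.
Check: |p(1)| = 1 ≤ 17 = M_tri(1). ✓ Equality does not hold at z = 1 (the coefficients have mixed signs, so the terms do not all align in phase there).

M_tri(1) = 17; |p(1)| = 1; equality at z=1: no.


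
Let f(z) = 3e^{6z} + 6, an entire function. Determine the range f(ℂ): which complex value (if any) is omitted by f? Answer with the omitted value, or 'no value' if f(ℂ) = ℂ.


Little Picard bounds the complement of f(ℂ) to at most one point.
e^{6z} is never zero on ℂ, so 3·e^{6z} takes every value in ℂ ∖ {0}. Adding 6 shifts the range to ℂ ∖ {6}. Thus f omits exactly the value 6.

Omitted value: 6.


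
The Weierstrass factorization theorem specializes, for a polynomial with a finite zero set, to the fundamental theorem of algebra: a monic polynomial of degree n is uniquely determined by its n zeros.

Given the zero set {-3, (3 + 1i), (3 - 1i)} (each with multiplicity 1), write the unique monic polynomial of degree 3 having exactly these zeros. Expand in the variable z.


The polynomial is p(z) = ∏_{α ∈ S} (z − α), where S = {-3, (3 + 1i), (3 - 1i)}.
Expanding the product yields: p(z) = z^3 -3·z^2 -8·z + 30.
Note conjugate pairs combine to real quadratics: (z − (3+1i))(z − (3−1i)) = z² − 6z + 10.
The resulting polynomial has degree 3 and real coefficients as required.

p(z) = z^3 -3·z^2 -8·z + 30.


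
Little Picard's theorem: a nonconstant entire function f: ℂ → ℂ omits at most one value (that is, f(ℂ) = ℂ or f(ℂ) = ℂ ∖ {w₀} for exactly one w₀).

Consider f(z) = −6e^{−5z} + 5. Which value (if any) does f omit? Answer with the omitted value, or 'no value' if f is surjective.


Little Picard bounds the complement of f(ℂ) to at most one point.
e^{−5z} is never zero on ℂ, so -6·e^{−5z} takes every value in ℂ ∖ {0}. Adding 5 shifts the range to ℂ ∖ {5}. Thus f omits exactly the value 5.

Omitted value: 5.


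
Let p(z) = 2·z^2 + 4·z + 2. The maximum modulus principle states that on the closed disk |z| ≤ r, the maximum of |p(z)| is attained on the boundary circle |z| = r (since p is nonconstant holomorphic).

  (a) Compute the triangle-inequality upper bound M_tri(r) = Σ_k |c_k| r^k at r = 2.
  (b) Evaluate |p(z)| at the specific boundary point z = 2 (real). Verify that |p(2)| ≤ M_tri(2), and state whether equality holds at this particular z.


Coefficients: c_0 = 2, c_1 = 4, c_2 = 2. Radius r = 2.
Part (a). Triangle bound: M_tri(r) = Σ_k |c_k| r^k
  = |2|·2^0 + |4|·2^1 + |2|·2^2
  = 2 + 8 + 8 = 18.
This bounds M(r) := max_{|z|=r} |p(z)| from above; equality holds iff all terms c_k z^k can be made to align in phase at a single z on |z|=r.
Part (b). At z = 2 (real, on the circle |z| = r):
  p(2) = (2)·2^0 + (4)·2^1 + (2)·2^2 = 18.
  |p(2)| = 18.
Since all nonzero coefficients share the same sign, |p(2)| = 18 = M_tri(2); the triangle bound is attained at z = 2, so in fact M(r) = 18.

M_tri(2) = 18; |p(2)| = 18; equality at z=2: yes.


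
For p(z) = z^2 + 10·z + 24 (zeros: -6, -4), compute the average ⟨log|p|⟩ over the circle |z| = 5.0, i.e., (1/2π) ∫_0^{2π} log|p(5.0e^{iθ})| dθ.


Zeros: -6, -4; r = 5.0.
Inside |z| < r: -4. Outside (|z| ≥ r): -6.
p(0) = 24, so log|p(0)| = log(24) = 3.1781.
Apply Jensen: I(r) = log|p(0)| + Σ_k log(r/|z_k|), summed over zeros inside |z| < r.
  log(r/|z_k|) for z_k = -4: log(5.0/4) = 0.2231
  Outside zeros (-6) contribute nothing to the Jensen sum.
Sum over inside zeros: 0.2231.
I(r) = log|p(0)| + (inside sum) = 3.1781 + 0.2231 = 3.4012.
Note: since some zeros are outside |z| ≤ r, the simplified n·log(r) form does NOT apply — only the inside zeros contribute.

I(r) ≈ 3.4012.


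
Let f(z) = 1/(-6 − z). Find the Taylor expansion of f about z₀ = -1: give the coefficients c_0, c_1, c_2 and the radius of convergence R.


Let w = z − z₀, so z = z₀ + w.
Then -6 − z = -6 − (z₀ + w) = (-6 − z₀) − w = -5 − w.
f(z) = 1/(-5 − w) = (1/(-5)) · 1/(1 − w/(-5)) = Σ_{n≥0} w^n / (-5)^(n+1).
So c_n = 1/(-5)^(n+1):
  c_0 = 1/(-5)^1 = -1/5.
  c_1 = 1/(-5)^2 = 1/25.
  c_2 = 1/(-5)^3 = -1/125.
The series is valid for |w/d| < 1, i.e. |z − z₀| < |d|.
Radius of convergence: R = |-6 − z₀| = |-5| = 5 (distance from z₀ to the singularity z = -6).

c_0 = -1/5, c_1 = 1/25, c_2 = -1/125; R = 5.


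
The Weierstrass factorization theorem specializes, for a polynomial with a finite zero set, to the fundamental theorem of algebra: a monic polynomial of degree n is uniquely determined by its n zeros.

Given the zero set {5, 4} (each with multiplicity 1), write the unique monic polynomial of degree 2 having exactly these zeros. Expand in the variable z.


The polynomial is p(z) = ∏_{α ∈ S} (z − α), where S = {5, 4}.
Expanding the product yields: p(z) = z^2 -9·z + 20.
The resulting polynomial has degree 2 and real coefficients as required.

p(z) = z^2 -9·z + 20.


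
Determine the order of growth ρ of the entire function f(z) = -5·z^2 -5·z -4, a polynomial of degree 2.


|f(z)| ≤ Σ|c_k|·r^k = O(r^2) as r → ∞. Polynomial growth is O(e^{r^ε}) for every ε > 0 (since r^2/e^{r^ε} → 0), so ρ ≤ ε for all ε > 0, i.e. ρ = 0. Every nonconstant polynomial has order 0.
Therefore ρ = 0.

Order ρ = 0.


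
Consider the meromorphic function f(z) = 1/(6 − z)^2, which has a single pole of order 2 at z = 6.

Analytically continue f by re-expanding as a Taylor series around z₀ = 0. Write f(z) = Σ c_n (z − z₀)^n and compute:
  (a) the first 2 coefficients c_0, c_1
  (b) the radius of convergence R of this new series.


Let w = z − z₀, so z = z₀ + w.
Then 6 − z = 6 − (z₀ + w) = (6 − z₀) − w = 6 − w.
f(z) = 1/(6 − w)^2 = (1/(6)^2) · (1 − w/(6))^{−2}.
By the binomial series (1−u)^{−2} = Σ_{n≥0} C(n+1, 1) u^n for |u|<1, with u = w/(6):
  c_n = C(n+1, 1) / (6)^(n+2).
  c_0 = 1/(6)^2 = 1/36.
  c_1 = 2/(6)^3 = 1/108.
The series is valid for |w/d| < 1, i.e. |z − z₀| < |d|.
Radius of convergence: R = |6 − z₀| = |6| = 6 (distance from z₀ to the singularity z = 6).

c_0 = 1/36, c_1 = 1/108; R = 6.


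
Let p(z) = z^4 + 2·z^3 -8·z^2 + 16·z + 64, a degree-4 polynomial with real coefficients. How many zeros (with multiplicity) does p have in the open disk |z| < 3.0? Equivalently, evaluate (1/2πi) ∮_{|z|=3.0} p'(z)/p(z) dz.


The zeros of p are: -4, -2, (2 + 2i), (2 - 2i).
Their magnitudes are: 4, 2, 2.828, 2.828.
Zeros with |z| < R = 3.0: -2, (2 + 2i), (2 - 2i).
Count = 3.
By the argument principle, (1/2πi) ∮_{|z|=R} p'(z)/p(z) dz equals exactly this count.

Number of zeros inside |z| < 3.0: 3.


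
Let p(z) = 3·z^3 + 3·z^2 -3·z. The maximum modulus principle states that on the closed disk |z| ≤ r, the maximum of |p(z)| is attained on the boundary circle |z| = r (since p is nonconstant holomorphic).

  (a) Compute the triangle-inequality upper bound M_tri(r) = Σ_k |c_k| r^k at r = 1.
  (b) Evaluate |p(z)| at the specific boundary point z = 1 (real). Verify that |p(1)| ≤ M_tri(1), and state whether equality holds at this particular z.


Coefficients: c_0 = 0, c_1 = -3, c_2 = 3, c_3 = 3. Radius r = 1.
Part (a). Triangle bound: M_tri(r) = Σ_k |c_k| r^k
  = |0|·1^0 + |-3|·1^1 + |3|·1^2 + |3|·1^3
  = 0 + 3 + 3 + 3 = 9.
This bounds M(r) := max_{|z|=r} |p(z)| from above; equality holds iff all terms c_k z^k can be made to align in phase at a single z on |z|=r.
Part (b). At z = 1 (real, on the circle |z| = r):
  p(1) = (0)·1^0 + (-3)·1^1 + (3)·1^2 + (3)·1^3 = 3.
  |p(1)| = 3.
Check: |p(1)| = 3 ≤ 9 = M_tri(1). ✓ Equality does not hold at z = 1 (the coefficients have mixed signs, so the terms do not all align in phase there).

M_tri(1) = 9; |p(1)| = 3; equality at z=1: no.


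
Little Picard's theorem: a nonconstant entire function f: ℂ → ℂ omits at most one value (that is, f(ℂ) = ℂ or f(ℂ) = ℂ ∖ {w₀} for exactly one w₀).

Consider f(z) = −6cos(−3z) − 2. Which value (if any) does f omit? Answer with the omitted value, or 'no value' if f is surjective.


Little Picard bounds the complement of f(ℂ) to at most one point.
cos is entire and surjective onto ℂ: for every w ∈ ℂ, cos(ζ) = w has a solution ζ ∈ ℂ (e.g., via the complex inverse arccos). With ζ = −3z this gives z = ζ/(-3). Then -6·cos(−3z) takes every value in -6·ℂ = ℂ, and adding -2 is a bijection of ℂ. So f is surjective and omits no value. (Note: only on the real line is cos bounded by [−1, 1].)

Omitted value: no value.


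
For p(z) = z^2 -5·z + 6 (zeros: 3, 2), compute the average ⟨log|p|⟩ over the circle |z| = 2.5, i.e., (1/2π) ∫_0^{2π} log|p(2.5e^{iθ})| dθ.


Zeros: 2, 3; r = 2.5.
Inside |z| < r: 2. Outside (|z| ≥ r): 3.
p(0) = 6, so log|p(0)| = log(6) = 1.7918.
Apply Jensen: I(r) = log|p(0)| + Σ_k log(r/|z_k|), summed over zeros inside |z| < r.
  log(r/|z_k|) for z_k = 2: log(2.5/2) = 0.2231
  Outside zeros (3) contribute nothing to the Jensen sum.
Sum over inside zeros: 0.2231.
I(r) = log|p(0)| + (inside sum) = 1.7918 + 0.2231 = 2.0149.
Note: since some zeros are outside |z| ≤ r, the simplified n·log(r) form does NOT apply — only the inside zeros contribute.

I(r) ≈ 2.0149.


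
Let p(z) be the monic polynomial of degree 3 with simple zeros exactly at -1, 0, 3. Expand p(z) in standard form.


The polynomial is p(z) = ∏_{α ∈ S} (z − α), where S = {-1, 0, 3}.
Expanding the product yields: p(z) = z^3 -2·z^2 -3·z.
The resulting polynomial has degree 3 and real coefficients as required.

p(z) = z^3 -2·z^2 -3·z.


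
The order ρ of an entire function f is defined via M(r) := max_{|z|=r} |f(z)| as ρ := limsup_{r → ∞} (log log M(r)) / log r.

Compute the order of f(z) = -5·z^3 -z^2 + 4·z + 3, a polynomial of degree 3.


|f(z)| ≤ Σ|c_k|·r^k = O(r^3) as r → ∞. Polynomial growth is O(e^{r^ε}) for every ε > 0 (since r^3/e^{r^ε} → 0), so ρ ≤ ε for all ε > 0, i.e. ρ = 0. Every nonconstant polynomial has order 0.
Therefore ρ = 0.

Order ρ = 0.


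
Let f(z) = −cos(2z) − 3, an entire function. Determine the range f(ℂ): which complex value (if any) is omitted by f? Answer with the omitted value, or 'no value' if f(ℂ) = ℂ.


Little Picard bounds the complement of f(ℂ) to at most one point.
cos is entire and surjective onto ℂ: for every w ∈ ℂ, cos(ζ) = w has a solution ζ ∈ ℂ (e.g., via the complex inverse arccos). With ζ = 2z this gives z = ζ/(2). Then -1·cos(2z) takes every value in -1·ℂ = ℂ, and adding -3 is a bijection of ℂ. So f is surjective and omits no value. (Note: only on the real line is cos bounded by [−1, 1].)

Omitted value: no value.


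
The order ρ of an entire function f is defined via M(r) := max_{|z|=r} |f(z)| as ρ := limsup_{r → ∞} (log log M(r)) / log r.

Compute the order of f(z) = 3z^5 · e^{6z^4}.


M(r) = max_{|z|=r} |3|·|z|^5·|e^{6z^4}| = 3·r^5 · e^{6r^4} (the factors attain their maxima compatibly on |z|=r). Then log M(r) = log 3 + 5·log r + 6r^4, dominated by the last term, so log log M(r) ~ 4·log r. The polynomial factor 3z^5 contributes only a log r term and does not affect the order. ρ = 4.
Therefore ρ = 4.

Order ρ = 4.


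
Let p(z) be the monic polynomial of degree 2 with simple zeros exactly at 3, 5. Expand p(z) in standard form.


The polynomial is p(z) = ∏_{α ∈ S} (z − α), where S = {3, 5}.
Expanding the product yields: p(z) = z^2 -8·z + 15.
The resulting polynomial has degree 2 and real coefficients as required.

p(z) = z^2 -8·z + 15.


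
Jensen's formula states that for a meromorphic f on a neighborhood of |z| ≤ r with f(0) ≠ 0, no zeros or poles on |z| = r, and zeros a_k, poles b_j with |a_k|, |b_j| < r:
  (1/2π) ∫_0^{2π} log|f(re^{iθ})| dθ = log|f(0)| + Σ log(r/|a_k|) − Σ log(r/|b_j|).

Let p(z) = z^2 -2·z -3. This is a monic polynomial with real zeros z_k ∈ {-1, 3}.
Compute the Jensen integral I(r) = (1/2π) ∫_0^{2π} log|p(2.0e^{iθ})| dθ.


Zeros: -1, 3; r = 2.0.
Inside |z| < r: -1. Outside (|z| ≥ r): 3.
p(0) = -3, so log|p(0)| = log(3) = 1.0986.
Apply Jensen: I(r) = log|p(0)| + Σ_k log(r/|z_k|), summed over zeros inside |z| < r.
  log(r/|z_k|) for z_k = -1: log(2.0/1) = 0.6931
  Outside zeros (3) contribute nothing to the Jensen sum.
Sum over inside zeros: 0.6931.
I(r) = log|p(0)| + (inside sum) = 1.0986 + 0.6931 = 1.7918.
Note: since some zeros are outside |z| ≤ r, the simplified n·log(r) form does NOT apply — only the inside zeros contribute.

I(r) ≈ 1.7918.


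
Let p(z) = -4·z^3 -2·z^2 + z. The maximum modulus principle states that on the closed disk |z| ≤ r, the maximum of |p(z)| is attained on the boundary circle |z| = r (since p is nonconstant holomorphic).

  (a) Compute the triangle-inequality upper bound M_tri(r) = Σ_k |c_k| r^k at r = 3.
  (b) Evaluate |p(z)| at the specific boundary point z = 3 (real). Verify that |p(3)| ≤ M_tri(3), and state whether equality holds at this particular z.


Coefficients: c_0 = 0, c_1 = 1, c_2 = -2, c_3 = -4. Radius r = 3.
Part (a). Triangle bound: M_tri(r) = Σ_k |c_k| r^k
  = |0|·3^0 + |1|·3^1 + |-2|·3^2 + |-4|·3^3
  = 0 + 3 + 18 + 108 = 129.
This bounds M(r) := max_{|z|=r} |p(z)| from above; equality holds iff all terms c_k z^k can be made to align in phase at a single z on |z|=r.
Part (b). At z = 3 (real, on the circle |z| = r):
  p(3) = (0)·3^0 + (1)·3^1 + (-2)·3^2 + (-4)·3^3 = -123.
  |p(3)| = 123.
Check: |p(3)| = 123 ≤ 129 = M_tri(3). ✓ Equality does not hold at z = 3 (the coefficients have mixed signs, so the terms do not all align in phase there).

M_tri(3) = 129; |p(3)| = 123; equality at z=3: no.


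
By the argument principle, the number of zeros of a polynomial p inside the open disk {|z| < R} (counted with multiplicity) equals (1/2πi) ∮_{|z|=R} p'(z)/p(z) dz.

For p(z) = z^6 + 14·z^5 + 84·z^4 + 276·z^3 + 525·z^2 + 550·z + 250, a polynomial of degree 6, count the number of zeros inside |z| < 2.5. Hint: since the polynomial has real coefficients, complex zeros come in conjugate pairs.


The zeros of p are: (-3 + 1i), (-3 - 1i), (-2 + 1i), (-2 - 1i), (-2 + 1i), (-2 - 1i).
Their magnitudes are: 3.162, 3.162, 2.236, 2.236, 2.236, 2.236.
Zeros with |z| < R = 2.5: (-2 + 1i), (-2 - 1i), (-2 + 1i), (-2 - 1i).
Count = 4.
By the argument principle, (1/2πi) ∮_{|z|=R} p'(z)/p(z) dz equals exactly this count.

Number of zeros inside |z| < 2.5: 4.


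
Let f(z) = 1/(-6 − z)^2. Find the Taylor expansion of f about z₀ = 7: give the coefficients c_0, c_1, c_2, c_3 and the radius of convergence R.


Let w = z − z₀, so z = z₀ + w.
Then -6 − z = -6 − (z₀ + w) = (-6 − z₀) − w = -13 − w.
f(z) = 1/(-13 − w)^2 = (1/(-13)^2) · (1 − w/(-13))^{−2}.
By the binomial series (1−u)^{−2} = Σ_{n≥0} C(n+1, 1) u^n for |u|<1, with u = w/(-13):
  c_n = C(n+1, 1) / (-13)^(n+2).
  c_0 = 1/(-13)^2 = 1/169.
  c_1 = 2/(-13)^3 = -2/2197.
  c_2 = 3/(-13)^4 = 3/28561.
  c_3 = 4/(-13)^5 = -4/371293.
The series is valid for |w/d| < 1, i.e. |z − z₀| < |d|.
Radius of convergence: R = |-6 − z₀| = |-13| = 13 (distance from z₀ to the singularity z = -6).

c_0 = 1/169, c_1 = -2/2197, c_2 = 3/28561, c_3 = -4/371293; R = 13.


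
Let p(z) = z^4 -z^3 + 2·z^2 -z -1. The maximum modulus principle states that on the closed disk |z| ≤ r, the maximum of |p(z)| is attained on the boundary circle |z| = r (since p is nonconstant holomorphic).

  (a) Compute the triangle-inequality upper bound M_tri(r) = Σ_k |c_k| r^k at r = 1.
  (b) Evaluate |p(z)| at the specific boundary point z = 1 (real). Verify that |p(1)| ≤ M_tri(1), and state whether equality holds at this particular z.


Coefficients: c_0 = -1, c_1 = -1, c_2 = 2, c_3 = -1, c_4 = 1. Radius r = 1.
Part (a). Triangle bound: M_tri(r) = Σ_k |c_k| r^k
  = |-1|·1^0 + |-1|·1^1 + |2|·1^2 + |-1|·1^3 + |1|·1^4
  = 1 + 1 + 2 + 1 + 1 = 6.
This bounds M(r) := max_{|z|=r} |p(z)| from above; equality holds iff all terms c_k z^k can be made to align in phase at a single z on |z|=r.
Part (b). At z = 1 (real, on the circle |z| = r):
  p(1) = (-1)·1^0 + (-1)·1^1 + (2)·1^2 + (-1)·1^3 + (1)·1^4 = 0.
  |p(1)| = 0.
Check: |p(1)| = 0 ≤ 6 = M_tri(1). ✓ Equality does not hold at z = 1 (the coefficients have mixed signs, so the terms do not all align in phase there).

M_tri(1) = 6; |p(1)| = 0; equality at z=1: no.


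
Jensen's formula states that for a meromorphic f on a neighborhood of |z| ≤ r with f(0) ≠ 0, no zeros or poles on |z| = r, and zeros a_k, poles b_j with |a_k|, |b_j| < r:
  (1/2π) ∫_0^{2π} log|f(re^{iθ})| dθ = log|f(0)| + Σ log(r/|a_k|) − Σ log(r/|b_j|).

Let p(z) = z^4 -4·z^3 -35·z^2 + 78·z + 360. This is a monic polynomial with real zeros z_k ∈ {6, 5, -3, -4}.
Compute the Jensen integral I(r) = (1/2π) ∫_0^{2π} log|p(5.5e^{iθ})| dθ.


Zeros: -4, -3, 5, 6; r = 5.5.
Inside |z| < r: -4, -3, 5. Outside (|z| ≥ r): 6.
p(0) = 360, so log|p(0)| = log(360) = 5.8861.
Apply Jensen: I(r) = log|p(0)| + Σ_k log(r/|z_k|), summed over zeros inside |z| < r.
  log(r/|z_k|) for z_k = 5: log(5.5/5) = 0.0953
  log(r/|z_k|) for z_k = -3: log(5.5/3) = 0.6061
  log(r/|z_k|) for z_k = -4: log(5.5/4) = 0.3185
  Outside zeros (6) contribute nothing to the Jensen sum.
Sum over inside zeros: 1.0199.
I(r) = log|p(0)| + (inside sum) = 5.8861 + 1.0199 = 6.9060.
Note: since some zeros are outside |z| ≤ r, the simplified n·log(r) form does NOT apply — only the inside zeros contribute.

I(r) ≈ 6.9060.


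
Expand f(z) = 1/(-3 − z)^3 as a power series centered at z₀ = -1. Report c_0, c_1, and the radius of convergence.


Let w = z − z₀, so z = z₀ + w.
Then -3 − z = -3 − (z₀ + w) = (-3 − z₀) − w = -2 − w.
f(z) = 1/(-2 − w)^3 = (1/(-2)^3) · (1 − w/(-2))^{−3}.
By the binomial series (1−u)^{−3} = Σ_{n≥0} C(n+2, 2) u^n for |u|<1, with u = w/(-2):
  c_n = C(n+2, 2) / (-2)^(n+3).
  c_0 = 1/(-2)^3 = -1/8.
  c_1 = 3/(-2)^4 = 3/16.
The series is valid for |w/d| < 1, i.e. |z − z₀| < |d|.
Radius of convergence: R = |-3 − z₀| = |-2| = 2 (distance from z₀ to the singularity z = -3).

c_0 = -1/8, c_1 = 3/16; R = 2.


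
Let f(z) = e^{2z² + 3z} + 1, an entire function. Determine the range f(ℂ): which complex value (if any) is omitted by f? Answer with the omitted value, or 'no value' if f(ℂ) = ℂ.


Little Picard bounds the complement of f(ℂ) to at most one point.
The exponent g(z) = 2z² + 3z is a nonconstant polynomial, hence surjective onto ℂ. So e^{g(z)} takes every value in {e^w : w ∈ ℂ} = ℂ ∖ {0}. Adding 1 shifts the range to ℂ ∖ {1}. f omits exactly 1.

Omitted value: 1.


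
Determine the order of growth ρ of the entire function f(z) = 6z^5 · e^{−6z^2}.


M(r) = max_{|z|=r} |6|·|z|^5·|e^{−6z^2}| = 6·r^5 · e^{6r^2} (the factors attain their maxima compatibly on |z|=r). Then log M(r) = log 6 + 5·log r + 6r^2, dominated by the last term, so log log M(r) ~ 2·log r. The polynomial factor 6z^5 contributes only a log r term and does not affect the order. ρ = 2.
Therefore ρ = 2.

Order ρ = 2.


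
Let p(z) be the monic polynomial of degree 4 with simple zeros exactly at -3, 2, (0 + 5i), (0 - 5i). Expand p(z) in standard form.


The polynomial is p(z) = ∏_{α ∈ S} (z − α), where S = {-3, 2, (0 + 5i), (0 - 5i)}.
Expanding the product yields: p(z) = z^4 + z^3 + 19·z^2 + 25·z -150.
Note conjugate pairs combine to real quadratics: (z − (0+5i))(z − (0−5i)) = z² + 25.
The resulting polynomial has degree 4 and real coefficients as required.

p(z) = z^4 + z^3 + 19·z^2 + 25·z -150.


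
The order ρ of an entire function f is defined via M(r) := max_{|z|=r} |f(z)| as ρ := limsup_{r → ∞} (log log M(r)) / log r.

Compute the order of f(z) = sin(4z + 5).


sin(w) is a linear combination of e^{iw} and e^{−iw} (or e^w, e^{−w} in the hyperbolic case), so |sin(w)| ≤ e^{|w|}. With w = 4z + 5, |w| ≤ 4|z| + 5 = 4r + 5 on |z| = r, giving M(r) ≤ e^{4r + 5}, so ρ ≤ 1. On a suitable ray (z = it for sin/cos; z = t for sinh/cosh, t real → ∞), |sin(4z + 5)| grows like e^{4|t|}/2, so ρ ≥ 1. Hence ρ = 1.
Therefore ρ = 1.

Order ρ = 1.


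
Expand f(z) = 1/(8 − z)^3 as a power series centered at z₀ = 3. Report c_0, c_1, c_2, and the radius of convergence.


Let w = z − z₀, so z = z₀ + w.
Then 8 − z = 8 − (z₀ + w) = (8 − z₀) − w = 5 − w.
f(z) = 1/(5 − w)^3 = (1/(5)^3) · (1 − w/(5))^{−3}.
By the binomial series (1−u)^{−3} = Σ_{n≥0} C(n+2, 2) u^n for |u|<1, with u = w/(5):
  c_n = C(n+2, 2) / (5)^(n+3).
  c_0 = 1/(5)^3 = 1/125.
  c_1 = 3/(5)^4 = 3/625.
  c_2 = 6/(5)^5 = 6/3125.
The series is valid for |w/d| < 1, i.e. |z − z₀| < |d|.
Radius of convergence: R = |8 − z₀| = |5| = 5 (distance from z₀ to the singularity z = 8).

c_0 = 1/125, c_1 = 3/625, c_2 = 6/3125; R = 5.


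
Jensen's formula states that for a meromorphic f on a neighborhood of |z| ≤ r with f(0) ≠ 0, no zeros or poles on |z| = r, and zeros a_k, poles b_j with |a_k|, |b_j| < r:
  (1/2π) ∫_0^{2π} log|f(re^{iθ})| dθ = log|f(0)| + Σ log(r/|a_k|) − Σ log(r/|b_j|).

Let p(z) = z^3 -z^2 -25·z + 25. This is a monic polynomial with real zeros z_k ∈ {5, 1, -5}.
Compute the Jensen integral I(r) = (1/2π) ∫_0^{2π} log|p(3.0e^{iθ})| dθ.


Zeros: -5, 1, 5; r = 3.0.
Inside |z| < r: 1. Outside (|z| ≥ r): -5, 5.
p(0) = 25, so log|p(0)| = log(25) = 3.2189.
Apply Jensen: I(r) = log|p(0)| + Σ_k log(r/|z_k|), summed over zeros inside |z| < r.
  log(r/|z_k|) for z_k = 1: log(3.0/1) = 1.0986
  Outside zeros (-5, 5) contribute nothing to the Jensen sum.
Sum over inside zeros: 1.0986.
I(r) = log|p(0)| + (inside sum) = 3.2189 + 1.0986 = 4.3175.
Note: since some zeros are outside |z| ≤ r, the simplified n·log(r) form does NOT apply — only the inside zeros contribute.

I(r) ≈ 4.3175.


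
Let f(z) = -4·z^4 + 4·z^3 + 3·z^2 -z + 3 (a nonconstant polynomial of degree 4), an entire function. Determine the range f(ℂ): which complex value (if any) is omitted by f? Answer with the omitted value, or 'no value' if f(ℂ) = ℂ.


Little Picard bounds the complement of f(ℂ) to at most one point.
For every w ∈ ℂ, the equation p(z) − w = 0 is a nonconstant polynomial in z and hence has at least one root by the fundamental theorem of algebra. So p is surjective onto ℂ, omitting no value.

Omitted value: no value.


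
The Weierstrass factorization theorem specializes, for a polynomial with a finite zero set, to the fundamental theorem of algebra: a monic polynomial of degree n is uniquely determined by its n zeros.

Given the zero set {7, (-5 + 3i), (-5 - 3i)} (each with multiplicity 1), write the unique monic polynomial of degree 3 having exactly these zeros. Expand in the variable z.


The polynomial is p(z) = ∏_{α ∈ S} (z − α), where S = {7, (-5 + 3i), (-5 - 3i)}.
Expanding the product yields: p(z) = z^3 + 3·z^2 -36·z -238.
Note conjugate pairs combine to real quadratics: (z − (-5+3i))(z − (-5−3i)) = z² + 10z + 34.
The resulting polynomial has degree 3 and real coefficients as required.

p(z) = z^3 + 3·z^2 -36·z -238.


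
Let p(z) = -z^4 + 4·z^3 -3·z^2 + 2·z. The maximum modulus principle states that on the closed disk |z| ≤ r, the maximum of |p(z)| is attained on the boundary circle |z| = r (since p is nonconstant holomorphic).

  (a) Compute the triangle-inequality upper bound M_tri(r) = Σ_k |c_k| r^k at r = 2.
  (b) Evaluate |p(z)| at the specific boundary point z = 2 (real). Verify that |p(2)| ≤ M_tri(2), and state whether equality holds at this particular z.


Coefficients: c_0 = 0, c_1 = 2, c_2 = -3, c_3 = 4, c_4 = -1. Radius r = 2.
Part (a). Triangle bound: M_tri(r) = Σ_k |c_k| r^k
  = |0|·2^0 + |2|·2^1 + |-3|·2^2 + |4|·2^3 + |-1|·2^4
  = 0 + 4 + 12 + 32 + 16 = 64.
This bounds M(r) := max_{|z|=r} |p(z)| from above; equality holds iff all terms c_k z^k can be made to align in phase at a single z on |z|=r.
Part (b). At z = 2 (real, on the circle |z| = r):
  p(2) = (0)·2^0 + (2)·2^1 + (-3)·2^2 + (4)·2^3 + (-1)·2^4 = 8.
  |p(2)| = 8.
Check: |p(2)| = 8 ≤ 64 = M_tri(2). ✓ Equality does not hold at z = 2 (the coefficients have mixed signs, so the terms do not all align in phase there).

M_tri(2) = 64; |p(2)| = 8; equality at z=2: no.


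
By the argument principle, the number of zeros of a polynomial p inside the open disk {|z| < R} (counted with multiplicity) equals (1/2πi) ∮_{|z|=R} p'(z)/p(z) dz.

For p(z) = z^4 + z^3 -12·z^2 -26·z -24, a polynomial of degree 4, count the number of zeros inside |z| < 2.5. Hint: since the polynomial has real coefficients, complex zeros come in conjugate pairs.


The zeros of p are: -3, 4, (-1 + 1i), (-1 - 1i).
Their magnitudes are: 3, 4, 1.414, 1.414.
Zeros with |z| < R = 2.5: (-1 + 1i), (-1 - 1i).
Count = 2.
By the argument principle, (1/2πi) ∮_{|z|=R} p'(z)/p(z) dz equals exactly this count.

Number of zeros inside |z| < 2.5: 2.


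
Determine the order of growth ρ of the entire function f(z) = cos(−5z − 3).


cos(w) is a linear combination of e^{iw} and e^{−iw} (or e^w, e^{−w} in the hyperbolic case), so |cos(w)| ≤ e^{|w|}. With w = −5z − 3, |w| ≤ 5|z| + 3 = 5r + 3 on |z| = r, giving M(r) ≤ e^{5r + 3}, so ρ ≤ 1. On a suitable ray (z = it for sin/cos; z = t for sinh/cosh, t real → ∞), |cos(−5z − 3)| grows like e^{5|t|}/2, so ρ ≥ 1. Hence ρ = 1.
Therefore ρ = 1.

Order ρ = 1.


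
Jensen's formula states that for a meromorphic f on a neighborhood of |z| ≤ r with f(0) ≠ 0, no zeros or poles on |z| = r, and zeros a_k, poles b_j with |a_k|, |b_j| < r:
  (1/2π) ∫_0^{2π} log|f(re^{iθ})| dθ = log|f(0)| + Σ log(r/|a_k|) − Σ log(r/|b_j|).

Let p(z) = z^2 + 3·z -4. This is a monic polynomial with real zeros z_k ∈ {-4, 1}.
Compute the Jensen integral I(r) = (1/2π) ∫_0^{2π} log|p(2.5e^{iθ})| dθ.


Zeros: -4, 1; r = 2.5.
Inside |z| < r: 1. Outside (|z| ≥ r): -4.
p(0) = -4, so log|p(0)| = log(4) = 1.3863.
Apply Jensen: I(r) = log|p(0)| + Σ_k log(r/|z_k|), summed over zeros inside |z| < r.
  log(r/|z_k|) for z_k = 1: log(2.5/1) = 0.9163
  Outside zeros (-4) contribute nothing to the Jensen sum.
Sum over inside zeros: 0.9163.
I(r) = log|p(0)| + (inside sum) = 1.3863 + 0.9163 = 2.3026.
Note: since some zeros are outside |z| ≤ r, the simplified n·log(r) form does NOT apply — only the inside zeros contribute.

I(r) ≈ 2.3026.


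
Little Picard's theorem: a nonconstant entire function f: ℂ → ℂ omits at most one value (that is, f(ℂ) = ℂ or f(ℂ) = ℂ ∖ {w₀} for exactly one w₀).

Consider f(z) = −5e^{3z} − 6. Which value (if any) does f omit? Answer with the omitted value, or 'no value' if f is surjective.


Little Picard bounds the complement of f(ℂ) to at most one point.
e^{3z} is never zero on ℂ, so -5·e^{3z} takes every value in ℂ ∖ {0}. Adding -6 shifts the range to ℂ ∖ {-6}. Thus f omits exactly the value -6.

Omitted value: -6.


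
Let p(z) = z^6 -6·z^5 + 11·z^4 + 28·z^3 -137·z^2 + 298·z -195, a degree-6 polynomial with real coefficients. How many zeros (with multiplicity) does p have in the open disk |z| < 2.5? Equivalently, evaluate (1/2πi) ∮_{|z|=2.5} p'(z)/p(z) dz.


The zeros of p are: -3, (1 + 2i), (1 - 2i), 1, (3 + 2i), (3 - 2i).
Their magnitudes are: 3, 2.236, 2.236, 1, 3.606, 3.606.
Zeros with |z| < R = 2.5: (1 + 2i), (1 - 2i), 1.
Count = 3.
By the argument principle, (1/2πi) ∮_{|z|=R} p'(z)/p(z) dz equals exactly this count.

Number of zeros inside |z| < 2.5: 3.


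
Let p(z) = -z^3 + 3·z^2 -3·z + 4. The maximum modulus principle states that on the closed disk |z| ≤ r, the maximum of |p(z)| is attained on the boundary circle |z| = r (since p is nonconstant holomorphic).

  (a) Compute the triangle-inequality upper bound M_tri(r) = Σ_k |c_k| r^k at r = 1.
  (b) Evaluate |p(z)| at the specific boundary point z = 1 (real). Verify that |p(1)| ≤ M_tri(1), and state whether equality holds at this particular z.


Coefficients: c_0 = 4, c_1 = -3, c_2 = 3, c_3 = -1. Radius r = 1.
Part (a). Triangle bound: M_tri(r) = Σ_k |c_k| r^k
  = |4|·1^0 + |-3|·1^1 + |3|·1^2 + |-1|·1^3
  = 4 + 3 + 3 + 1 = 11.
This bounds M(r) := max_{|z|=r} |p(z)| from above; equality holds iff all terms c_k z^k can be made to align in phase at a single z on |z|=r.
Part (b). At z = 1 (real, on the circle |z| = r):
  p(1) = (4)·1^0 + (-3)·1^1 + (3)·1^2 + (-1)·1^3 = 3.
  |p(1)| = 3.
Check: |p(1)| = 3 ≤ 11 = M_tri(1). ✓ Equality does not hold at z = 1 (the coefficients have mixed signs, so the terms do not all align in phase there).

M_tri(1) = 11; |p(1)| = 3; equality at z=1: no.


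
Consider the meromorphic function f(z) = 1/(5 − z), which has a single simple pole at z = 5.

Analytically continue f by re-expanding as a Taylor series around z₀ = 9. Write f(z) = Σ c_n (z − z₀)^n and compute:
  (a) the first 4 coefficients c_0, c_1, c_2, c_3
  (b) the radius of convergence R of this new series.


Let w = z − z₀, so z = z₀ + w.
Then 5 − z = 5 − (z₀ + w) = (5 − z₀) − w = -4 − w.
f(z) = 1/(-4 − w) = (1/(-4)) · 1/(1 − w/(-4)) = Σ_{n≥0} w^n / (-4)^(n+1).
So c_n = 1/(-4)^(n+1):
  c_0 = 1/(-4)^1 = -1/4.
  c_1 = 1/(-4)^2 = 1/16.
  c_2 = 1/(-4)^3 = -1/64.
  c_3 = 1/(-4)^4 = 1/256.
The series is valid for |w/d| < 1, i.e. |z − z₀| < |d|.
Radius of convergence: R = |5 − z₀| = |-4| = 4 (distance from z₀ to the singularity z = 5).

c_0 = -1/4, c_1 = 1/16, c_2 = -1/64, c_3 = 1/256; R = 4.


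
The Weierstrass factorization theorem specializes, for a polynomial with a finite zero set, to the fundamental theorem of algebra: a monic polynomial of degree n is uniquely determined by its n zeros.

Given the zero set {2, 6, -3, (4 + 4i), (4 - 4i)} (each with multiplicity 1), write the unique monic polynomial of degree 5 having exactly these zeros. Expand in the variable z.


The polynomial is p(z) = ∏_{α ∈ S} (z − α), where S = {2, 6, -3, (4 + 4i), (4 - 4i)}.
Expanding the product yields: p(z) = z^5 -13·z^4 + 60·z^3 -28·z^2 -672·z + 1152.
Note conjugate pairs combine to real quadratics: (z − (4+4i))(z − (4−4i)) = z² − 8z + 32.
The resulting polynomial has degree 5 and real coefficients as required.

p(z) = z^5 -13·z^4 + 60·z^3 -28·z^2 -672·z + 1152.


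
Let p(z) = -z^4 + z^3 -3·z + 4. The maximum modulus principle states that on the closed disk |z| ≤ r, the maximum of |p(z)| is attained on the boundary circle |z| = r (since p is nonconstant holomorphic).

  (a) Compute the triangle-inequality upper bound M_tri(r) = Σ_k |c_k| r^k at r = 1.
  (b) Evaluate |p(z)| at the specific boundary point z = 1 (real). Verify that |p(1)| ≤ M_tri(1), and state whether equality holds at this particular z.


Coefficients: c_0 = 4, c_1 = -3, c_2 = 0, c_3 = 1, c_4 = -1. Radius r = 1.
Part (a). Triangle bound: M_tri(r) = Σ_k |c_k| r^k
  = |4|·1^0 + |-3|·1^1 + |0|·1^2 + |1|·1^3 + |-1|·1^4
  = 4 + 3 + 0 + 1 + 1 = 9.
This bounds M(r) := max_{|z|=r} |p(z)| from above; equality holds iff all terms c_k z^k can be made to align in phase at a single z on |z|=r.
Part (b). At z = 1 (real, on the circle |z| = r):
  p(1) = (4)·1^0 + (-3)·1^1 + (0)·1^2 + (1)·1^3 + (-1)·1^4 = 1.
  |p(1)| = 1.
Check: |p(1)| = 1 ≤ 9 = M_tri(1). ✓ Equality does not hold at z = 1 (the coefficients have mixed signs, so the terms do not all align in phase there).

M_tri(1) = 9; |p(1)| = 1; equality at z=1: no.


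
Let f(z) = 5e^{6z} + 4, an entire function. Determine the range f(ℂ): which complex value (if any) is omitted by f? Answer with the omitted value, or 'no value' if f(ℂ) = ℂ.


Little Picard bounds the complement of f(ℂ) to at most one point.
e^{6z} is never zero on ℂ, so 5·e^{6z} takes every value in ℂ ∖ {0}. Adding 4 shifts the range to ℂ ∖ {4}. Thus f omits exactly the value 4.

Omitted value: 4.
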